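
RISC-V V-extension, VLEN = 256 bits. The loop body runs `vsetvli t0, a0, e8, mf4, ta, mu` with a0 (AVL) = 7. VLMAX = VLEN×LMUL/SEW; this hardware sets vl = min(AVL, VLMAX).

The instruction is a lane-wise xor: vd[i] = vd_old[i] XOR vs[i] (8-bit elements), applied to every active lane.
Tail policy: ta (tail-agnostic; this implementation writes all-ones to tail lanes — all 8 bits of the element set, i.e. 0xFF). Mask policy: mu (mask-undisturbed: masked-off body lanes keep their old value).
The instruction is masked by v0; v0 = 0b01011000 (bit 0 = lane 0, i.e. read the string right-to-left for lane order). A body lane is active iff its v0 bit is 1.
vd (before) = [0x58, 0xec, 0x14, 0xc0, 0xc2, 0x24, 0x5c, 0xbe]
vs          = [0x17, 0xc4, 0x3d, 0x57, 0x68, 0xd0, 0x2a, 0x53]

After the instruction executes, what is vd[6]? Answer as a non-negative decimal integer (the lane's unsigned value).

lanes per group: 256·1/4/8 = 8
vl = min(AVL, VLMAX) = min(7, 8) = 7
vd[0] mask-off/keep -> 0x58
vd[1] mask-off/keep -> 0xec
vd[2] mask-off/keep -> 0x14
vd[3] xor(0xc0,0x57) -> 0x97
vd[4] xor(0xc2,0x68) -> 0xaa
vd[5] mask-off/keep -> 0x24
vd[6] xor(0x5c,0x2a) -> 0x76
vd[7] tail/ones -> 0xff

vd[6] = 118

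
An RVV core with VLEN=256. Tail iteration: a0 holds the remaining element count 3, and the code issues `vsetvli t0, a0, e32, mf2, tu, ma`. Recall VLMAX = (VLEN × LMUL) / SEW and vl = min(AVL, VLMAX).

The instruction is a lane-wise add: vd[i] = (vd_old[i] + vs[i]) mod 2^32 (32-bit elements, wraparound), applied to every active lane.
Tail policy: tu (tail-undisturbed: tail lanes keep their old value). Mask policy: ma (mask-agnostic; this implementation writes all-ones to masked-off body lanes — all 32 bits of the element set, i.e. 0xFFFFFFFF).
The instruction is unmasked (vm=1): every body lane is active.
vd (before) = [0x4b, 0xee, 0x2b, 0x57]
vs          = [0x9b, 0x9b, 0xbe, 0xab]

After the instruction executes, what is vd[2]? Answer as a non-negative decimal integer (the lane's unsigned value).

vd[2] = 233

lanes per group: 256·1/2/32 = 4
AVL=3 ≤ VLMAX=4, so vl = 3
vd[0] add(0x4b,0x9b) -> 0xe6
vd[1] add(0xee,0x9b) -> 0x189
vd[2] add(0x2b,0xbe) -> 0xe9
vd[3] tail/keep -> 0x57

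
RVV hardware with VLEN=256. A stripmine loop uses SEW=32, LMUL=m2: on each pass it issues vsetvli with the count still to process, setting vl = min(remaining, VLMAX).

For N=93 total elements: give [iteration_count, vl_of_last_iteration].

[iterations, last_vl] = [6, 13]

lanes per group: 256·2/32 = 16
N=93: ⌈93/16⌉ = 6 iters; last vl = 93 − 5×16 = 13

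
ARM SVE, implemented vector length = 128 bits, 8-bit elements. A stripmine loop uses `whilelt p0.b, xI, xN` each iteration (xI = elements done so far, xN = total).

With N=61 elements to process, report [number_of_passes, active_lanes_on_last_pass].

register lanes = 128/8 = 16
61 elements at 16/iter → 4 passes, remainder 13 on the last

[iterations, last_vl] = [4, 13]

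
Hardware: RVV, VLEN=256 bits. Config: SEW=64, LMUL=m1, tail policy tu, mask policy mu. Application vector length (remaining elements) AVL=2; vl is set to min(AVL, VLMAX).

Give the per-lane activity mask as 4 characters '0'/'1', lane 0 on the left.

predicate = 1100

lanes per group: 256·1/64 = 4
AVL=2 ≤ VLMAX=4, so vl = 2
bits (lane 0 leftmost): 1100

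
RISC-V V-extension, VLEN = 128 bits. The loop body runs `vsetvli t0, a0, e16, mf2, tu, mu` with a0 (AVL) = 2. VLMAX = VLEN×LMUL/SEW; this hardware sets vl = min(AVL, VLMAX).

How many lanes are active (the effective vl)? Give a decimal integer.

vl = 2

VLMAX = (128 × 1/2) / 16 = 4 lanes
AVL=2 ≤ VLMAX=4, so vl = 2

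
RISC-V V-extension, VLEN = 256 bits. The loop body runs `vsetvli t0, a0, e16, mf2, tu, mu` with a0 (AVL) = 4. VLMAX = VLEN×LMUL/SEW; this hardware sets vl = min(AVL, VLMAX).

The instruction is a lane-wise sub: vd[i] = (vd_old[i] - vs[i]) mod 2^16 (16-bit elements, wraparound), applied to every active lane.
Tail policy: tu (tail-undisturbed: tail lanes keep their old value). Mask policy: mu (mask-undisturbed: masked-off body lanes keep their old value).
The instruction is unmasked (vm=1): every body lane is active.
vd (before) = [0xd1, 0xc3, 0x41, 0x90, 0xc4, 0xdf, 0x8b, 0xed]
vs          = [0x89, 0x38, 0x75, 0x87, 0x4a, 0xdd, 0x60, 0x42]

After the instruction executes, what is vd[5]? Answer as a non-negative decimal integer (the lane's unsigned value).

vd[5] = 223

VLMAX = VLEN×LMUL/SEW = 256×1/2/16 = 8
vl ← min(4, 8) = 4
vd[0] sub(0xd1,0x89) -> 0x48
vd[1] sub(0xc3,0x38) -> 0x8b
vd[2] sub(0x41,0x75) -> 0xffcc
vd[3] sub(0x90,0x87) -> 0x09
vd[4] tail/keep -> 0xc4
vd[5] tail/keep -> 0xdf
vd[6] tail/keep -> 0x8b
vd[7] tail/keep -> 0xed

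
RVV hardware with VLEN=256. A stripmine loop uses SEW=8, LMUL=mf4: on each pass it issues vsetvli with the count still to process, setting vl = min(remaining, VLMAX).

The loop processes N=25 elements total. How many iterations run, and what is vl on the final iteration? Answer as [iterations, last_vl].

[iterations, last_vl] = [4, 1]

lanes per group: 256·1/4/8 = 8
N=25: ⌈25/8⌉ = 4 iters; last vl = 25 − 3×8 = 1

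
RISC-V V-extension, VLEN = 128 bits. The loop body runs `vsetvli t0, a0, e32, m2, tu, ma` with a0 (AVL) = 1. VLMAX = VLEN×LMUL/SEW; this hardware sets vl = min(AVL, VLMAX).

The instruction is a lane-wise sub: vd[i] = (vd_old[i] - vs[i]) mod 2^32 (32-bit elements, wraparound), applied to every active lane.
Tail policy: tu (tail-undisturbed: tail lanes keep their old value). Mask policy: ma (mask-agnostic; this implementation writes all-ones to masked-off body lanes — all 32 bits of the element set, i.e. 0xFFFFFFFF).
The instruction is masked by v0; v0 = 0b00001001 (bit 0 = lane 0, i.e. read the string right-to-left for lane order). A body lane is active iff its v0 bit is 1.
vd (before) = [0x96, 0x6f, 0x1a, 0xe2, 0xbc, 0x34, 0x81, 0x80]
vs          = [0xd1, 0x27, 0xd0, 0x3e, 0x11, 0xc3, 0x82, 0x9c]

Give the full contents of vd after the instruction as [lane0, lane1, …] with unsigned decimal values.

VLMAX = (128 × 2) / 32 = 8 lanes
AVL=1 ≤ VLMAX=8, so vl = 1
[0] sub(0x96,0xd1) = 0xffffffc5
[1] tail/keep = 0x6f
[2] tail/keep = 0x1a
[3] tail/keep = 0xe2
[4] tail/keep = 0xbc
[5] tail/keep = 0x34
[6] tail/keep = 0x81
[7] tail/keep = 0x80

vd = [4294967237, 111, 26, 226, 188, 52, 129, 128]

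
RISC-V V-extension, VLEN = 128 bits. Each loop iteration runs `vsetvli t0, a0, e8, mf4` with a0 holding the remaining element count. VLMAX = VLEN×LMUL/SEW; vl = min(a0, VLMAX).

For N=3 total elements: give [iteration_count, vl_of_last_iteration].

lanes per group: 128·1/4/8 = 4
3 elements at 4/iter → 1 passes, remainder 3 on the last

[iterations, last_vl] = [1, 3]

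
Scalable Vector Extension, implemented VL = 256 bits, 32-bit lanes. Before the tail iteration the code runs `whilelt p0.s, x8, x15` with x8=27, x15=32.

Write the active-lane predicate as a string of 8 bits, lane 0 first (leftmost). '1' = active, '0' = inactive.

predicate = 11111000

256-bit reg / 32-bit elem → 8 lanes
p0[j] = (27+j < 32); true for j=0..4 → 5 lanes set
bits (lane 0 leftmost): 11111000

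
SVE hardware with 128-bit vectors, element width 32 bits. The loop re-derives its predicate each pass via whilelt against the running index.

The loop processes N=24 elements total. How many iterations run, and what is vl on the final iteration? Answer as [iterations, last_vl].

register lanes = 128/32 = 4
N=24: ⌈24/4⌉ = 6 iters; last vl = 24 − 5×4 = 4

[iterations, last_vl] = [6, 4]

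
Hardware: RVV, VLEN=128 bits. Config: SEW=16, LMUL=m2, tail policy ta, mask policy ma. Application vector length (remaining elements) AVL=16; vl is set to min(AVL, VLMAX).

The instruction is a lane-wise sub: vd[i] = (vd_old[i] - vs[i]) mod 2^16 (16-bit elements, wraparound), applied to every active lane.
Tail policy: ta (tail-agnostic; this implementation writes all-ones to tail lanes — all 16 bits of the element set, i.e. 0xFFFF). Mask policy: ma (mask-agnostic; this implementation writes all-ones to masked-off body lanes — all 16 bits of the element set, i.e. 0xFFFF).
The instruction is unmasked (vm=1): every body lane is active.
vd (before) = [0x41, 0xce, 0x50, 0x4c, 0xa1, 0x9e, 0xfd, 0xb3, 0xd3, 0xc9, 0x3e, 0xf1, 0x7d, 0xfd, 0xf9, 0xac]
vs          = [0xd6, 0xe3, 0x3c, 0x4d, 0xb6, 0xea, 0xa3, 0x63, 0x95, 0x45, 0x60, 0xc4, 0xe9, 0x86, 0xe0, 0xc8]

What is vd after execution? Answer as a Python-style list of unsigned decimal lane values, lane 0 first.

VLMAX = (128 × 2) / 16 = 16 lanes
AVL=16 ≤ VLMAX=16, so vl = 16
lane  0: sub(0x41,0xd6) ⇒ 0xff6b
lane  1: sub(0xce,0xe3) ⇒ 0xffeb
lane  2: sub(0x50,0x3c) ⇒ 0x14
lane  3: sub(0x4c,0x4d) ⇒ 0xffff
lane  4: sub(0xa1,0xb6) ⇒ 0xffeb
lane  5: sub(0x9e,0xea) ⇒ 0xffb4
lane  6: sub(0xfd,0xa3) ⇒ 0x5a
lane  7: sub(0xb3,0x63) ⇒ 0x50
lane  8: sub(0xd3,0x95) ⇒ 0x3e
lane  9: sub(0xc9,0x45) ⇒ 0x84
lane 10: sub(0x3e,0x60) ⇒ 0xffde
lane 11: sub(0xf1,0xc4) ⇒ 0x2d
lane 12: sub(0x7d,0xe9) ⇒ 0xff94
lane 13: sub(0xfd,0x86) ⇒ 0x77
lane 14: sub(0xf9,0xe0) ⇒ 0x19
lane 15: sub(0xac,0xc8) ⇒ 0xffe4

vd = [65387, 65515, 20, 65535, 65515, 65460, 90, 80, 62, 132, 65502, 45, 65428, 119, 25, 65508]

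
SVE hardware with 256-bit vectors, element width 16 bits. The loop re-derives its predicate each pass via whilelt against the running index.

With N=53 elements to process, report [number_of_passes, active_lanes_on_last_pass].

register lanes = 256/16 = 16
53 elements at 16/iter → 4 passes, remainder 5 on the last

[iterations, last_vl] = [4, 5]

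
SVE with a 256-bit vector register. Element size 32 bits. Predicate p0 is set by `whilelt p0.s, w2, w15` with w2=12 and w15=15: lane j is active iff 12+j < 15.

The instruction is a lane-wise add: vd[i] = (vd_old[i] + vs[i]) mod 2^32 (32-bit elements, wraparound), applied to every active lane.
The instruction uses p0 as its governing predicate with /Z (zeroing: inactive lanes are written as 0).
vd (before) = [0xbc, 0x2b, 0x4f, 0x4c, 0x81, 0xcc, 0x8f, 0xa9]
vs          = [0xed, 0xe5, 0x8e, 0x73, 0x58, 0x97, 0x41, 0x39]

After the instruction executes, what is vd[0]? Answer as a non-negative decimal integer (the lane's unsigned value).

lane count: 256 div 32 = 8
p0[j] = (12+j < 15); true for j=0..2 → 3 lanes set
[0] add(0xbc,0xed) = 0x1a9
[1] add(0x2b,0xe5) = 0x110
[2] add(0x4f,0x8e) = 0xdd
[3] tail/zero = 0x00
[4] tail/zero = 0x00
[5] tail/zero = 0x00
[6] tail/zero = 0x00
[7] tail/zero = 0x00

vd[0] = 425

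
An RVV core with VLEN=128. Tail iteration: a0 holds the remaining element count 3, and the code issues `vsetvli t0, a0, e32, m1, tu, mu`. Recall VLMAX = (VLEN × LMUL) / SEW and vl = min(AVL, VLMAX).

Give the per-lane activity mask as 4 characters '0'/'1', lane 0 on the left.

predicate = 1110

VLMAX = (128 × 1) / 32 = 4 lanes
vl = min(AVL, VLMAX) = min(3, 4) = 3
bits (lane 0 leftmost): 1110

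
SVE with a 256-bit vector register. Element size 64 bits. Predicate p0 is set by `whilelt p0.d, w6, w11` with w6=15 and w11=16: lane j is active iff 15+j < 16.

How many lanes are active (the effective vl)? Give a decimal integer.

register lanes = 256/64 = 4
active while 15+j < 16, i.e. j ∈ [0,1) capped at 4 ⇒ 1

vl = 1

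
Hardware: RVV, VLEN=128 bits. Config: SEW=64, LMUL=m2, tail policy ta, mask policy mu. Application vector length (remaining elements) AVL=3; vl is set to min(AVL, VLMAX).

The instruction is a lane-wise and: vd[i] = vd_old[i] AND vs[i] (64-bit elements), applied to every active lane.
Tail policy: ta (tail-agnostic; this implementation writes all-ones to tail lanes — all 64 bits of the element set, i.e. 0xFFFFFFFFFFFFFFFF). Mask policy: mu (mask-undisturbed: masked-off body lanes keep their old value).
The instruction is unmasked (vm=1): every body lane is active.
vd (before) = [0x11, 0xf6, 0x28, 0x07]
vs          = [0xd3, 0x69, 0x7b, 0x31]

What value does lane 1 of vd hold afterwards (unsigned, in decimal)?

vd[1] = 96

lanes per group: 128·2/64 = 4
AVL=3 ≤ VLMAX=4, so vl = 3
vd[0] and(0x11,0xd3) -> 0x11
vd[1] and(0xf6,0x69) -> 0x60
vd[2] and(0x28,0x7b) -> 0x28
vd[3] tail/ones -> 0xffffffffffffffff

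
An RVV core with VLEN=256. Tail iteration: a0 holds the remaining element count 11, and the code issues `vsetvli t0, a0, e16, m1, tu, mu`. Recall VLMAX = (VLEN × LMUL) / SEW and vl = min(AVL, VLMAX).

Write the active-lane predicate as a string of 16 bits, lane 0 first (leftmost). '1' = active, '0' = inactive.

VLMAX = (256 × 1) / 16 = 16 lanes
AVL=11 ≤ VLMAX=16, so vl = 11
bits (lane 0 leftmost): 1111111111100000

predicate = 1111111111100000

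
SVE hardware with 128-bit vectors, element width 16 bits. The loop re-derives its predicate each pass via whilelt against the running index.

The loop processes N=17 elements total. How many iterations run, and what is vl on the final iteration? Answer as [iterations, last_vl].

[iterations, last_vl] = [3, 1]

128-bit reg / 16-bit elem → 8 lanes
N=17: ⌈17/8⌉ = 3 iters; last vl = 17 − 2×8 = 1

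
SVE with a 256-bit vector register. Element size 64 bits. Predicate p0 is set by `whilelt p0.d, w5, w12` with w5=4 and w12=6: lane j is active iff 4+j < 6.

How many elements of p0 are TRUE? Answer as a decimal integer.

register lanes = 256/64 = 4
p0[j] = (4+j < 6); true for j=0..1 → 2 lanes set

vl = 2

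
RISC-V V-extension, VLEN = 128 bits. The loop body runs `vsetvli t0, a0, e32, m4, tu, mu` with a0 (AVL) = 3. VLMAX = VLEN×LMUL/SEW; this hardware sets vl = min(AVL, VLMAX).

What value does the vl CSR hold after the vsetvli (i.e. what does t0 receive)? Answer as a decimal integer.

VLMAX = VLEN×LMUL/SEW = 128×4/32 = 16
vl ← min(3, 16) = 3

vl = 3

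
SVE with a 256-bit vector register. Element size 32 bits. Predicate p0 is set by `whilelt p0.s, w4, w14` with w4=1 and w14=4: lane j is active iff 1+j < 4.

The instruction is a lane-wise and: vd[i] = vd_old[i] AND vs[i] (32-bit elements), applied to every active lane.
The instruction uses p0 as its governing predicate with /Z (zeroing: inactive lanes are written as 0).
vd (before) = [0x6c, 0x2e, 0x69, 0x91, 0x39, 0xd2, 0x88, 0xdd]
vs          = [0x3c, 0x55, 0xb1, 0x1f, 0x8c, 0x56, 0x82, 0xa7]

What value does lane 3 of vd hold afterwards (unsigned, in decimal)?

vd[3] = 0

lane count: 256 div 32 = 8
whilelt: lane j active iff 1+j < 4 → j < 3 → 3 active
  i=0: and(0x6c,0x3c) → 44
  i=1: and(0x2e,0x55) → 4
  i=2: and(0x69,0xb1) → 33
  i=3: tail/zero → 0
  i=4: tail/zero → 0
  i=5: tail/zero → 0
  i=6: tail/zero → 0
  i=7: tail/zero → 0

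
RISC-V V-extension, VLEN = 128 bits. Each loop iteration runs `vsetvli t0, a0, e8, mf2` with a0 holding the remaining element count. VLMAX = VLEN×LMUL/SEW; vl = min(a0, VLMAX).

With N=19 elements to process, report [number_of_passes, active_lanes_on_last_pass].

[iterations, last_vl] = [3, 3]

lanes per group: 128·1/2/8 = 8
19 elements at 8/iter → 3 passes, remainder 3 on the last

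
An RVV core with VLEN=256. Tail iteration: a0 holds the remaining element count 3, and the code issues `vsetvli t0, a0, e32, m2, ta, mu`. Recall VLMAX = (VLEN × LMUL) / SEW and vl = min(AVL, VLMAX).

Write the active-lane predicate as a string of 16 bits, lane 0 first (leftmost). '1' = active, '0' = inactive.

lanes per group: 256·2/32 = 16
AVL=3 ≤ VLMAX=16, so vl = 3
bits (lane 0 leftmost): 1110000000000000

predicate = 1110000000000000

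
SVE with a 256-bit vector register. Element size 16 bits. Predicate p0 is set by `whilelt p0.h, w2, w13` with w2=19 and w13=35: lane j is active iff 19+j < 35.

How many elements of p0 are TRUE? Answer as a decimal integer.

vl = 16

register lanes = 256/16 = 16
p0[j] = (19+j < 35); true for j=0..15 → 16 lanes set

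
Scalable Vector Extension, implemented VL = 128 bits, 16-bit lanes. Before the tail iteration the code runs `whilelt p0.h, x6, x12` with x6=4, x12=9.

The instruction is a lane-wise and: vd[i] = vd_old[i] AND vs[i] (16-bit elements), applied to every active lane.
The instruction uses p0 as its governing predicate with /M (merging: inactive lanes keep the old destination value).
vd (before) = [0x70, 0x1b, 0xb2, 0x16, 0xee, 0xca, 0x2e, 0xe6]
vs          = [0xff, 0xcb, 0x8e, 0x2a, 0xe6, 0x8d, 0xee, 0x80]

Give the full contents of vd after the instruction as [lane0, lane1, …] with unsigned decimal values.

vd = [112, 11, 130, 2, 230, 202, 46, 230]

128-bit reg / 16-bit elem → 8 lanes
active while 4+j < 9, i.e. j ∈ [0,5) capped at 8 ⇒ 5
[0] and(0x70,0xff) = 0x70
[1] and(0x1b,0xcb) = 0x0b
[2] and(0xb2,0x8e) = 0x82
[3] and(0x16,0x2a) = 0x02
[4] and(0xee,0xe6) = 0xe6
[5] tail/keep = 0xca
[6] tail/keep = 0x2e
[7] tail/keep = 0xe6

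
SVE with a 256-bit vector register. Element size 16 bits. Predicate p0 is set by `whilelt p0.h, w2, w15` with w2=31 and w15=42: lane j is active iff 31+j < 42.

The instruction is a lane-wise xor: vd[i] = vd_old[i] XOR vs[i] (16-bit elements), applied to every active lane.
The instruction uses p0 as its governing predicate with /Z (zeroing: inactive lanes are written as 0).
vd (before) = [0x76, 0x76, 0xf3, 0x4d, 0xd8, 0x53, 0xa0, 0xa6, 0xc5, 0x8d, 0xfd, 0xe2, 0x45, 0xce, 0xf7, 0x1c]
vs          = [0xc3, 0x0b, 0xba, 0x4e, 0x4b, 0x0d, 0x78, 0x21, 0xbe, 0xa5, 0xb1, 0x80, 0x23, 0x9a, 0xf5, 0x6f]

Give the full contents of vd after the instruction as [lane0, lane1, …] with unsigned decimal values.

register lanes = 256/16 = 16
p0[j] = (31+j < 42); true for j=0..10 → 11 lanes set
[0] xor(0x76,0xc3) = 0xb5
[1] xor(0x76,0x0b) = 0x7d
[2] xor(0xf3,0xba) = 0x49
[3] xor(0x4d,0x4e) = 0x03
[4] xor(0xd8,0x4b) = 0x93
[5] xor(0x53,0x0d) = 0x5e
[6] xor(0xa0,0x78) = 0xd8
[7] xor(0xa6,0x21) = 0x87
[8] xor(0xc5,0xbe) = 0x7b
[9] xor(0x8d,0xa5) = 0x28
[10] xor(0xfd,0xb1) = 0x4c
[11] tail/zero = 0x00
[12] tail/zero = 0x00
[13] tail/zero = 0x00
[14] tail/zero = 0x00
[15] tail/zero = 0x00

vd = [181, 125, 73, 3, 147, 94, 216, 135, 123, 40, 76, 0, 0, 0, 0, 0]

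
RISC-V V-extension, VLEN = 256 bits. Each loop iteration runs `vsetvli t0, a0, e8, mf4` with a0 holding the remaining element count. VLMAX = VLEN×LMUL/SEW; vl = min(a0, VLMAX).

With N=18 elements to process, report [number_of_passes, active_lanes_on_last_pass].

[iterations, last_vl] = [3, 2]

VLMAX = (256 × 1/4) / 8 = 8 lanes
18 elements at 8/iter → 3 passes, remainder 2 on the last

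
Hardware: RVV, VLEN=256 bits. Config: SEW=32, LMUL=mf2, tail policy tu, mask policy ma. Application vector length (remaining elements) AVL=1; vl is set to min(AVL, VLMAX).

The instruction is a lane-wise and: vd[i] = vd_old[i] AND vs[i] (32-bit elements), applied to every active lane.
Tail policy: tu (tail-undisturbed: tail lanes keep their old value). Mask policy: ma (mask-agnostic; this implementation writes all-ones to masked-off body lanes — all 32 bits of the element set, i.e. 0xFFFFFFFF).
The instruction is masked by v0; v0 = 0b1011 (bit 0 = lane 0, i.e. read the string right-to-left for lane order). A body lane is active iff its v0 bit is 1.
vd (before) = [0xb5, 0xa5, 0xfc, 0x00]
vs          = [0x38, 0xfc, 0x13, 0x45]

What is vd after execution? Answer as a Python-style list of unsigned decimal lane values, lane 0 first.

VLMAX = VLEN×LMUL/SEW = 256×1/2/32 = 4
vl = min(AVL, VLMAX) = min(1, 4) = 1
vd[0] and(0xb5,0x38) -> 0x30
vd[1] tail/keep -> 0xa5
vd[2] tail/keep -> 0xfc
vd[3] tail/keep -> 0x00

vd = [48, 165, 252, 0]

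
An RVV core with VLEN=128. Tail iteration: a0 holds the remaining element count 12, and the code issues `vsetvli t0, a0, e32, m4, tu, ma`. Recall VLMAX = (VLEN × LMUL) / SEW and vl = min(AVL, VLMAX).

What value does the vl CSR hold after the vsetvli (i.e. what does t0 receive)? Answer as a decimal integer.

vl = 12

VLMAX = VLEN×LMUL/SEW = 128×4/32 = 16
vl = min(AVL, VLMAX) = min(12, 16) = 12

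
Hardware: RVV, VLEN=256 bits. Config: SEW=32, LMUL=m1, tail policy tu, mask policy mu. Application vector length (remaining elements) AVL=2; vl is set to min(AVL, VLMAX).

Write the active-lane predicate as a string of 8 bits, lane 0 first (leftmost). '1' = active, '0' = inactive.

VLMAX = VLEN×LMUL/SEW = 256×1/32 = 8
AVL=2 ≤ VLMAX=8, so vl = 2
bits (lane 0 leftmost): 11000000

predicate = 11000000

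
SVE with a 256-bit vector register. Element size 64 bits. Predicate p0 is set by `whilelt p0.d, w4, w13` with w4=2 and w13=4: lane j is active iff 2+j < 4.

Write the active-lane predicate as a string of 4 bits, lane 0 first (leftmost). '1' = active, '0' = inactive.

register lanes = 256/64 = 4
active while 2+j < 4, i.e. j ∈ [0,2) capped at 4 ⇒ 2
bits (lane 0 leftmost): 1100

predicate = 1100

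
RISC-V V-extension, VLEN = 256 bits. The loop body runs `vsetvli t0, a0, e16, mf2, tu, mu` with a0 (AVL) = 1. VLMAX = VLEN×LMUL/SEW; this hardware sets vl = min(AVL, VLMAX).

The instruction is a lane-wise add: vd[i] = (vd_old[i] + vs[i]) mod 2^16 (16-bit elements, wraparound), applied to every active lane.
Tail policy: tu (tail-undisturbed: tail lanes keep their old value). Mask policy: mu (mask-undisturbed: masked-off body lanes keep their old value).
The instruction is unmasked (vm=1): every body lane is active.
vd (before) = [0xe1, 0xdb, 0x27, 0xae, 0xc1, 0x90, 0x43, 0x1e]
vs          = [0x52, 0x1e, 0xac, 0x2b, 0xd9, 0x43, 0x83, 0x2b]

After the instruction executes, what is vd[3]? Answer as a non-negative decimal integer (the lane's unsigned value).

vd[3] = 174

VLMAX = VLEN×LMUL/SEW = 256×1/2/16 = 8
vl = min(AVL, VLMAX) = min(1, 8) = 1
vd[0] add(0xe1,0x52) -> 0x133
vd[1] tail/keep -> 0xdb
vd[2] tail/keep -> 0x27
vd[3] tail/keep -> 0xae
vd[4] tail/keep -> 0xc1
vd[5] tail/keep -> 0x90
vd[6] tail/keep -> 0x43
vd[7] tail/keep -> 0x1e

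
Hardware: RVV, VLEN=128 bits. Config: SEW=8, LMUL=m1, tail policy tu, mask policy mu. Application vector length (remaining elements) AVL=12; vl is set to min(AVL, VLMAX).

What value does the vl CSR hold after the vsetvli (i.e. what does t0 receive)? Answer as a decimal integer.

lanes per group: 128·1/8 = 16
AVL=12 ≤ VLMAX=16, so vl = 12

vl = 12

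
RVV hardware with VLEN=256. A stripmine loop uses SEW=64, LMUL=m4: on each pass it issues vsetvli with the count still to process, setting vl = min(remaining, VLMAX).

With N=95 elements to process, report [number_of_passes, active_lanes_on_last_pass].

lanes per group: 256·4/64 = 16
N=95: ⌈95/16⌉ = 6 iters; last vl = 95 − 5×16 = 15

[iterations, last_vl] = [6, 15]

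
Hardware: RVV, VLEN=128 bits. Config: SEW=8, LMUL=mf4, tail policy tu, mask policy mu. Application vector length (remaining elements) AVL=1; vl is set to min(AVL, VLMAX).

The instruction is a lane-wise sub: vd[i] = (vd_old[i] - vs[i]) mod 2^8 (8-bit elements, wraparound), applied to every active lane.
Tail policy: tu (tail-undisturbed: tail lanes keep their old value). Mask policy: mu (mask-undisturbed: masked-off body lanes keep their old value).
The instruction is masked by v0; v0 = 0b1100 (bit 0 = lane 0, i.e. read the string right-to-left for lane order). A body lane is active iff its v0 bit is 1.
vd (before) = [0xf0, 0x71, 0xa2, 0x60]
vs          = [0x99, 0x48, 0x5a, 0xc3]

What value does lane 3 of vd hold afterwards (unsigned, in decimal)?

VLMAX = VLEN×LMUL/SEW = 128×1/4/8 = 4
vl = min(AVL, VLMAX) = min(1, 4) = 1
lane  0: mask-off/keep ⇒ 0xf0
lane  1: tail/keep ⇒ 0x71
lane  2: tail/keep ⇒ 0xa2
lane  3: tail/keep ⇒ 0x60

vd[3] = 96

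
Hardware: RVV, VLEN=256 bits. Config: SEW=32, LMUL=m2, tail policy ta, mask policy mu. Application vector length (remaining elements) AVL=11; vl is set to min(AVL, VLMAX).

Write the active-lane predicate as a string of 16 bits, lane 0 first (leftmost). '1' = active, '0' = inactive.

lanes per group: 256·2/32 = 16
vl = min(AVL, VLMAX) = min(11, 16) = 11
bits (lane 0 leftmost): 1111111111100000

predicate = 1111111111100000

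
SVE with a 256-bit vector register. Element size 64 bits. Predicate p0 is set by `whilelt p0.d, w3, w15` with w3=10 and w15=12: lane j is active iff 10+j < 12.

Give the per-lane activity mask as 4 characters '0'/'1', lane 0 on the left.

lane count: 256 div 64 = 4
p0[j] = (10+j < 12); true for j=0..1 → 2 lanes set
bits (lane 0 leftmost): 1100

predicate = 1100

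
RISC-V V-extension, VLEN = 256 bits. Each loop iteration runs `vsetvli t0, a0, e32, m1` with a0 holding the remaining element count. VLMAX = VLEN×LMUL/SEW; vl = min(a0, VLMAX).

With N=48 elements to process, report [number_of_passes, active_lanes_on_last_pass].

VLMAX = (256 × 1) / 32 = 8 lanes
N=48: ⌈48/8⌉ = 6 iters; last vl = 48 − 5×8 = 8

[iterations, last_vl] = [6, 8]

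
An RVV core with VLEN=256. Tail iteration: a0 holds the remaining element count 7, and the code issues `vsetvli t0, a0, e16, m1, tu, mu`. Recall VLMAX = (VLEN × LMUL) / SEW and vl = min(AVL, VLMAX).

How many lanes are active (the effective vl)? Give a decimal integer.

VLMAX = (256 × 1) / 16 = 16 lanes
vl = min(AVL, VLMAX) = min(7, 16) = 7

vl = 7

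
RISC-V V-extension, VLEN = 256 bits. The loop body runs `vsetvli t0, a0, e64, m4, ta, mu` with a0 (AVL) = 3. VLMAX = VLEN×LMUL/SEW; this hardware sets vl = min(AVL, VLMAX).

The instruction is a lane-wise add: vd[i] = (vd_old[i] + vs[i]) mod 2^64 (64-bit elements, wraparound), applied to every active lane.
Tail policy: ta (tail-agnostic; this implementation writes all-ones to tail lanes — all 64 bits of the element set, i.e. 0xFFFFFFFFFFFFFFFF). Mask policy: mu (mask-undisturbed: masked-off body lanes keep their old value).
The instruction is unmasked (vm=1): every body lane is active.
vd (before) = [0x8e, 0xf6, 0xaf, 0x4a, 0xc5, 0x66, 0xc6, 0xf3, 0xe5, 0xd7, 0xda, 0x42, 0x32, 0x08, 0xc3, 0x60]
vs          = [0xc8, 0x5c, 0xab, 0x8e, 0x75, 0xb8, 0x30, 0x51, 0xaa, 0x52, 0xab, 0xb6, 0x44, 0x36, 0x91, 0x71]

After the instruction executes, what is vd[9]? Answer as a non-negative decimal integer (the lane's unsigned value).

lanes per group: 256·4/64 = 16
vl ← min(3, 16) = 3
lane  0: add(0x8e,0xc8) ⇒ 0x156
lane  1: add(0xf6,0x5c) ⇒ 0x152
lane  2: add(0xaf,0xab) ⇒ 0x15a
lane  3: tail/ones ⇒ 0xffffffffffffffff
lane  4: tail/ones ⇒ 0xffffffffffffffff
lane  5: tail/ones ⇒ 0xffffffffffffffff
lane  6: tail/ones ⇒ 0xffffffffffffffff
lane  7: tail/ones ⇒ 0xffffffffffffffff
lane  8: tail/ones ⇒ 0xffffffffffffffff
lane  9: tail/ones ⇒ 0xffffffffffffffff
lane 10: tail/ones ⇒ 0xffffffffffffffff
lane 11: tail/ones ⇒ 0xffffffffffffffff
lane 12: tail/ones ⇒ 0xffffffffffffffff
lane 13: tail/ones ⇒ 0xffffffffffffffff
lane 14: tail/ones ⇒ 0xffffffffffffffff
lane 15: tail/ones ⇒ 0xffffffffffffffff

vd[9] = 18446744073709551615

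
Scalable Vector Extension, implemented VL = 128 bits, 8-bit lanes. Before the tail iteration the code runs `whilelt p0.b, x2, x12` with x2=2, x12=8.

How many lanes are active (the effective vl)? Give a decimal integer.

vl = 6

128-bit reg / 8-bit elem → 16 lanes
whilelt: lane j active iff 2+j < 8 → j < 6 → 6 active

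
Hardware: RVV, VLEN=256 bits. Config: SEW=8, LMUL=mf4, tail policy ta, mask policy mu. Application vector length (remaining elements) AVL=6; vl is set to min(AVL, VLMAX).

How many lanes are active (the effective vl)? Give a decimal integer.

vl = 6

VLMAX = VLEN×LMUL/SEW = 256×1/4/8 = 8
vl ← min(6, 8) = 6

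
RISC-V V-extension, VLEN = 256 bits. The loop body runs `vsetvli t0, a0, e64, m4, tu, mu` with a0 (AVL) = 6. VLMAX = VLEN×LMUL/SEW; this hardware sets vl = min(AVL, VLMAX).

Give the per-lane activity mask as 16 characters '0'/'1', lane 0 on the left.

lanes per group: 256·4/64 = 16
vl ← min(6, 16) = 6
bits (lane 0 leftmost): 1111110000000000

predicate = 1111110000000000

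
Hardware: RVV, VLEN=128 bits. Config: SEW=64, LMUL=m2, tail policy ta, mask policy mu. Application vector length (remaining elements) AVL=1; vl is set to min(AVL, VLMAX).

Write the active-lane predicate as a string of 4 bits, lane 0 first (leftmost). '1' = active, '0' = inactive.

predicate = 1000

VLMAX = (128 × 2) / 64 = 4 lanes
AVL=1 ≤ VLMAX=4, so vl = 1
bits (lane 0 leftmost): 1000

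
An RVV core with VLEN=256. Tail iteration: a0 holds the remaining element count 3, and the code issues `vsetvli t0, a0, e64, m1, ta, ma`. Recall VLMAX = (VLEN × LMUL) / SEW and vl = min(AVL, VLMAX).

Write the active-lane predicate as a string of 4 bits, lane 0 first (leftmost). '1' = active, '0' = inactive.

predicate = 1110

lanes per group: 256·1/64 = 4
AVL=3 ≤ VLMAX=4, so vl = 3
bits (lane 0 leftmost): 1110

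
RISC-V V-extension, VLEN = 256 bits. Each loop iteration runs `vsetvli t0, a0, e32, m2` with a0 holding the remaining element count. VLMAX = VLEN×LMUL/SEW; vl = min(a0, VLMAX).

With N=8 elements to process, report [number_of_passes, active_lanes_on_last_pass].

[iterations, last_vl] = [1, 8]

VLMAX = (256 × 2) / 32 = 16 lanes
N=8: ⌈8/16⌉ = 1 iters; last vl = 8 − 0×16 = 8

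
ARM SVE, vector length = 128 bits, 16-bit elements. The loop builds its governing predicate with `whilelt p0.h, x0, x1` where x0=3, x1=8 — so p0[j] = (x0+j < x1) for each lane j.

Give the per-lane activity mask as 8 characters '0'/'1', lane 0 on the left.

lane count: 128 div 16 = 8
active while 3+j < 8, i.e. j ∈ [0,5) capped at 8 ⇒ 5
bits (lane 0 leftmost): 11111000

predicate = 11111000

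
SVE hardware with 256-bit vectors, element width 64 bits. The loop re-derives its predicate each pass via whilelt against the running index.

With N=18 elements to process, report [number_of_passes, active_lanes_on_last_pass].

register lanes = 256/64 = 4
N=18: ⌈18/4⌉ = 5 iters; last vl = 18 − 4×4 = 2

[iterations, last_vl] = [5, 2]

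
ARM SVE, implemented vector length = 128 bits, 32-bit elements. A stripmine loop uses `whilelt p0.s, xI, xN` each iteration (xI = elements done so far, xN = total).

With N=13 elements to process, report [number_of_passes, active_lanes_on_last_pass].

[iterations, last_vl] = [4, 1]

128-bit reg / 32-bit elem → 4 lanes
13 elements at 4/iter → 4 passes, remainder 1 on the last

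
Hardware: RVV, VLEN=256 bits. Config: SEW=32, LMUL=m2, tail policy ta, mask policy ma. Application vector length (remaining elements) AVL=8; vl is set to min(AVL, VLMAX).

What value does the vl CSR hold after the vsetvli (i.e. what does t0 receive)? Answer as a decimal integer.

vl = 8

VLMAX = (256 × 2) / 32 = 16 lanes
vl ← min(8, 16) = 8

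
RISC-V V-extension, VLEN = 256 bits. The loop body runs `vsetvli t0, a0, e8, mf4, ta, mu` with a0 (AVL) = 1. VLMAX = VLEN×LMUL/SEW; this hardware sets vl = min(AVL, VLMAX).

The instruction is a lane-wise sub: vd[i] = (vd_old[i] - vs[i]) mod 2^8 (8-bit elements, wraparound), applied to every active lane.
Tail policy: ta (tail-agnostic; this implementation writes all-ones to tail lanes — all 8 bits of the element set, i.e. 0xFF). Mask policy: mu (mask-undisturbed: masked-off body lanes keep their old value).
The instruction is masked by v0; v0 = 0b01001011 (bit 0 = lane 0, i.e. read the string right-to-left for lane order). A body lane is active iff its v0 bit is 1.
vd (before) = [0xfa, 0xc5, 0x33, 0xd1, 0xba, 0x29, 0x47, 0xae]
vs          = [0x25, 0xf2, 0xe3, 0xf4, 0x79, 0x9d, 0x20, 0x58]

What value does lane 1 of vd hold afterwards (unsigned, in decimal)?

vd[1] = 255

VLMAX = VLEN×LMUL/SEW = 256×1/4/8 = 8
vl = min(AVL, VLMAX) = min(1, 8) = 1
[0] sub(0xfa,0x25) = 0xd5
[1] tail/ones = 0xff
[2] tail/ones = 0xff
[3] tail/ones = 0xff
[4] tail/ones = 0xff
[5] tail/ones = 0xff
[6] tail/ones = 0xff
[7] tail/ones = 0xff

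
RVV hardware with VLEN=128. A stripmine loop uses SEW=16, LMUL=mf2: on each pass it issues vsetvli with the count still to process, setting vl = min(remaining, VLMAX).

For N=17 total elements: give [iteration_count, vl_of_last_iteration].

[iterations, last_vl] = [5, 1]

VLMAX = VLEN×LMUL/SEW = 128×1/2/16 = 4
17 elements at 4/iter → 5 passes, remainder 1 on the last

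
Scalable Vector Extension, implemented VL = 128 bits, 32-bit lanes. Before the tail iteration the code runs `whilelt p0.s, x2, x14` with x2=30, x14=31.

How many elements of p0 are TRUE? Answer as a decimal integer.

register lanes = 128/32 = 4
whilelt: lane j active iff 30+j < 31 → j < 1 → 1 active

vl = 1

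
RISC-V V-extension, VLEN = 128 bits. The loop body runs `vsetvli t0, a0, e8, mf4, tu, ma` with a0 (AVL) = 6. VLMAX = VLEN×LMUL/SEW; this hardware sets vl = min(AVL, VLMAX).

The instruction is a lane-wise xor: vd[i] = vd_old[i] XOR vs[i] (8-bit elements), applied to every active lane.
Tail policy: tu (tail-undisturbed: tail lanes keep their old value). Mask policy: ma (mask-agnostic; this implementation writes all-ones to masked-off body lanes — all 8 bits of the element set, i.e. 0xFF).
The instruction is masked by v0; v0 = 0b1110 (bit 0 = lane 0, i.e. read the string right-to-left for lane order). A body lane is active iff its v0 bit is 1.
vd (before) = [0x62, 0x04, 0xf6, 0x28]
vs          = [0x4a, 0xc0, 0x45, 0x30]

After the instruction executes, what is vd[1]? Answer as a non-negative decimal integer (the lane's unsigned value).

vd[1] = 196

VLMAX = VLEN×LMUL/SEW = 128×1/4/8 = 4
AVL=6 > VLMAX=4, so vl = 4
vd[0] mask-off/ones -> 0xff
vd[1] xor(0x04,0xc0) -> 0xc4
vd[2] xor(0xf6,0x45) -> 0xb3
vd[3] xor(0x28,0x30) -> 0x18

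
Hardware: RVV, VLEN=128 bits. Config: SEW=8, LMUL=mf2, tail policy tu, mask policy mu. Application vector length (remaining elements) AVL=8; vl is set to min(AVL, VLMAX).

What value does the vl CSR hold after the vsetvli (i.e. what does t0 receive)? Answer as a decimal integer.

lanes per group: 128·1/2/8 = 8
vl ← min(8, 8) = 8

vl = 8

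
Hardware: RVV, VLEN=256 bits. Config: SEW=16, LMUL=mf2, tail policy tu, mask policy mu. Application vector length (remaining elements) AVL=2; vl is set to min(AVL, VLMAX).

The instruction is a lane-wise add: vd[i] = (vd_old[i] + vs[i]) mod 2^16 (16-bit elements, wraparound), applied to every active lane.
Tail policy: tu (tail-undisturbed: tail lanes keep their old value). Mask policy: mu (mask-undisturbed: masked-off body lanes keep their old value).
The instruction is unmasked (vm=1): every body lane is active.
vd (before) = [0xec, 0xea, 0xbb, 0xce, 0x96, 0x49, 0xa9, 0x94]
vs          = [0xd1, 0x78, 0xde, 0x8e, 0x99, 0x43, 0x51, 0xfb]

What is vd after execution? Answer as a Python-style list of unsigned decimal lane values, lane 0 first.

VLMAX = (256 × 1/2) / 16 = 8 lanes
vl = min(AVL, VLMAX) = min(2, 8) = 2
[0] add(0xec,0xd1) = 0x1bd
[1] add(0xea,0x78) = 0x162
[2] tail/keep = 0xbb
[3] tail/keep = 0xce
[4] tail/keep = 0x96
[5] tail/keep = 0x49
[6] tail/keep = 0xa9
[7] tail/keep = 0x94

vd = [445, 354, 187, 206, 150, 73, 169, 148]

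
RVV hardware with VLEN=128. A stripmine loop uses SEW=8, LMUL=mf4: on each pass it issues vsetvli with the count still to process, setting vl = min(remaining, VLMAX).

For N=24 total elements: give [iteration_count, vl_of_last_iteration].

VLMAX = (128 × 1/4) / 8 = 4 lanes
N=24: ⌈24/4⌉ = 6 iters; last vl = 24 − 5×4 = 4

[iterations, last_vl] = [6, 4]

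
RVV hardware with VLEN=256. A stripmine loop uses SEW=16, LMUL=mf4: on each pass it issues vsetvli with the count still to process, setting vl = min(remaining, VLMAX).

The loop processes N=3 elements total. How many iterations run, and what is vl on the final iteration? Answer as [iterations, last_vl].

lanes per group: 256·1/4/16 = 4
N=3: ⌈3/4⌉ = 1 iters; last vl = 3 − 0×4 = 3

[iterations, last_vl] = [1, 3]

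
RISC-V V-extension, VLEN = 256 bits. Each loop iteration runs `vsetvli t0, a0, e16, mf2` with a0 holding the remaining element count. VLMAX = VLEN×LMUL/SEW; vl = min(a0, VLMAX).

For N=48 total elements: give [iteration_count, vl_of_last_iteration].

[iterations, last_vl] = [6, 8]

VLMAX = VLEN×LMUL/SEW = 256×1/2/16 = 8
N=48: ⌈48/8⌉ = 6 iters; last vl = 48 − 5×8 = 8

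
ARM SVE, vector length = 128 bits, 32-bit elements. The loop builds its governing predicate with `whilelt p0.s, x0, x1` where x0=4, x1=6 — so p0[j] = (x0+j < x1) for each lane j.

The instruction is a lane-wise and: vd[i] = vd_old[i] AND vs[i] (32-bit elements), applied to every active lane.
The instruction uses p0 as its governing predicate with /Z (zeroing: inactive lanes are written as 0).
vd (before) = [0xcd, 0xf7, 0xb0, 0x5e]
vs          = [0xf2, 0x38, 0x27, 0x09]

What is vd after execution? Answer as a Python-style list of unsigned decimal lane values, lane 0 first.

vd = [192, 48, 0, 0]

register lanes = 128/32 = 4
active while 4+j < 6, i.e. j ∈ [0,2) capped at 4 ⇒ 2
[0] and(0xcd,0xf2) = 0xc0
[1] and(0xf7,0x38) = 0x30
[2] tail/zero = 0x00
[3] tail/zero = 0x00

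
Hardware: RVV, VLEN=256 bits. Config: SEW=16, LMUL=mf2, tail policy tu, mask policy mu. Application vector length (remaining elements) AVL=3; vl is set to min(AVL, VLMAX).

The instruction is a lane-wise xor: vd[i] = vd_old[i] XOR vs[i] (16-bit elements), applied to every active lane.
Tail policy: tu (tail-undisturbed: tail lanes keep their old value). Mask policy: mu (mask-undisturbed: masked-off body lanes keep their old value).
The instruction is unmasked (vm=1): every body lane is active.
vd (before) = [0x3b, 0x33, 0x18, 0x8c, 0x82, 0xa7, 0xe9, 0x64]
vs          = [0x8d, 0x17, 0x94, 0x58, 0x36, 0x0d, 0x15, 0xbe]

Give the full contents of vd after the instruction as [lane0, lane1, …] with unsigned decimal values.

VLMAX = (256 × 1/2) / 16 = 8 lanes
vl = min(AVL, VLMAX) = min(3, 8) = 3
lane  0: xor(0x3b,0x8d) ⇒ 0xb6
lane  1: xor(0x33,0x17) ⇒ 0x24
lane  2: xor(0x18,0x94) ⇒ 0x8c
lane  3: tail/keep ⇒ 0x8c
lane  4: tail/keep ⇒ 0x82
lane  5: tail/keep ⇒ 0xa7
lane  6: tail/keep ⇒ 0xe9
lane  7: tail/keep ⇒ 0x64

vd = [182, 36, 140, 140, 130, 167, 233, 100]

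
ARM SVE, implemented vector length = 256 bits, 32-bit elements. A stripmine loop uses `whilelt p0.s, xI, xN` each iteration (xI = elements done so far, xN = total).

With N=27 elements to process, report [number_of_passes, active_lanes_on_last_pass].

[iterations, last_vl] = [4, 3]

lane count: 256 div 32 = 8
iterations = ceil(27/8) = 4; final-pass vl = 3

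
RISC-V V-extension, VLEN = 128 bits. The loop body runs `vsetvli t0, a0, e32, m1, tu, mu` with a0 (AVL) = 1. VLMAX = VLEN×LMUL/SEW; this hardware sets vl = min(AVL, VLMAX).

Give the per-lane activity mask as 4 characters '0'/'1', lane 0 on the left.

predicate = 1000

VLMAX = (128 × 1) / 32 = 4 lanes
vl ← min(1, 4) = 1
bits (lane 0 leftmost): 1000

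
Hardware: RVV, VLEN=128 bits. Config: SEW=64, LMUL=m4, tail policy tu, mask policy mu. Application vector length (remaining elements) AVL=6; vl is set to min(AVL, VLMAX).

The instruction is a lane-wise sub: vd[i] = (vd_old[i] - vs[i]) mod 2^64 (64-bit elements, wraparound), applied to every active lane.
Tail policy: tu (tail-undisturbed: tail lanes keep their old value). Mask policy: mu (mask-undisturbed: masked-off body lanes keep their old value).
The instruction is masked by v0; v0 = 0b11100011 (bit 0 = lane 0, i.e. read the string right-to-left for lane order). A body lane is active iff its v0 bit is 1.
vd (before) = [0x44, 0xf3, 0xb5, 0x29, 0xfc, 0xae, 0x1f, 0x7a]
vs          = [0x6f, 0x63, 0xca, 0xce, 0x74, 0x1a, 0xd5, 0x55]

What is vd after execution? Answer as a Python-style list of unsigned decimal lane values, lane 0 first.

VLMAX = (128 × 4) / 64 = 8 lanes
vl = min(AVL, VLMAX) = min(6, 8) = 6
  i=0: sub(0x44,0x6f) → 18446744073709551573
  i=1: sub(0xf3,0x63) → 144
  i=2: mask-off/keep → 181
  i=3: mask-off/keep → 41
  i=4: mask-off/keep → 252
  i=5: sub(0xae,0x1a) → 148
  i=6: tail/keep → 31
  i=7: tail/keep → 122

vd = [18446744073709551573, 144, 181, 41, 252, 148, 31, 122]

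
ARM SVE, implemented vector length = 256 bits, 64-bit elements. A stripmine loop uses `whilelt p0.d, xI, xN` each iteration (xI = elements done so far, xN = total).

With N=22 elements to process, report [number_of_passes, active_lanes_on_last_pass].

256-bit reg / 64-bit elem → 4 lanes
22 elements at 4/iter → 6 passes, remainder 2 on the last

[iterations, last_vl] = [6, 2]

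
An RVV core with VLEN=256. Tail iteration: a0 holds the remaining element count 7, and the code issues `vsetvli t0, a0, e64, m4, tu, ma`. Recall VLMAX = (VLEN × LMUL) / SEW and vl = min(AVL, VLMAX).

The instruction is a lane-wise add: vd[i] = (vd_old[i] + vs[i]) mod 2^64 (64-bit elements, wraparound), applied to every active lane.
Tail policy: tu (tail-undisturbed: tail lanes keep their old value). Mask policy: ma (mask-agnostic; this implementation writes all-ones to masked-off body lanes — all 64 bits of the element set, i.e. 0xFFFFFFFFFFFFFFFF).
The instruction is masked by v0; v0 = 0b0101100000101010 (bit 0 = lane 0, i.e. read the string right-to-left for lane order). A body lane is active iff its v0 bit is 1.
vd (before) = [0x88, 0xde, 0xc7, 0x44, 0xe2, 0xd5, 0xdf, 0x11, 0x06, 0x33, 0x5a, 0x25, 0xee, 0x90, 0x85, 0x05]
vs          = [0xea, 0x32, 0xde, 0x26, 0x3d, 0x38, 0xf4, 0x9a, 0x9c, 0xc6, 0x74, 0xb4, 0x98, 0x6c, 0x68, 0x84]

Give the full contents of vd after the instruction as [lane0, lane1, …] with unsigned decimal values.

VLMAX = (256 × 4) / 64 = 16 lanes
vl ← min(7, 16) = 7
lane  0: mask-off/ones ⇒ 0xffffffffffffffff
lane  1: add(0xde,0x32) ⇒ 0x110
lane  2: mask-off/ones ⇒ 0xffffffffffffffff
lane  3: add(0x44,0x26) ⇒ 0x6a
lane  4: mask-off/ones ⇒ 0xffffffffffffffff
lane  5: add(0xd5,0x38) ⇒ 0x10d
lane  6: mask-off/ones ⇒ 0xffffffffffffffff
lane  7: tail/keep ⇒ 0x11
lane  8: tail/keep ⇒ 0x06
lane  9: tail/keep ⇒ 0x33
lane 10: tail/keep ⇒ 0x5a
lane 11: tail/keep ⇒ 0x25
lane 12: tail/keep ⇒ 0xee
lane 13: tail/keep ⇒ 0x90
lane 14: tail/keep ⇒ 0x85
lane 15: tail/keep ⇒ 0x05

vd = [18446744073709551615, 272, 18446744073709551615, 106, 18446744073709551615, 269, 18446744073709551615, 17, 6, 51, 90, 37, 238, 144, 133, 5]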